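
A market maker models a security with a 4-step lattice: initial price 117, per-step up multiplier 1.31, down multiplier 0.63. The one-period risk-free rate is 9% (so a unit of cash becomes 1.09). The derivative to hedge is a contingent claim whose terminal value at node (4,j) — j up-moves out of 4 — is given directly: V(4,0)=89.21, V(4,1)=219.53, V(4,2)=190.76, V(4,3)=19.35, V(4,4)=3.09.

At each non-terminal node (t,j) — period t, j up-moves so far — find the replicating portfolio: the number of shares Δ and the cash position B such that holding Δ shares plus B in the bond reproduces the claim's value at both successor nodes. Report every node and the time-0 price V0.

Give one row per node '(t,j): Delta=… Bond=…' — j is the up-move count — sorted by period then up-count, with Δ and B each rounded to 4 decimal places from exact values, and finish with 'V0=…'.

Under the risk-neutral measure, an up-move has probability p* = (R−d)/(u−d) = 0.6765 and values discount at R = 1.09.
Payoff layer (t=4): V(4,0)=89.2100, V(4,1)=219.5300, V(4,2)=190.7600, V(4,3)=19.3500, V(4,4)=3.0900
(3,0): S=29.2555. Δ = (V_up−V_dn)/(S_up−S_dn) = (219.5300−89.2100)/(38.3247−18.4310) = 6.5508. V = [p*·219.5300 + (1−p*)·89.2100]/1.09 = 162.7226. B = V − Δ·S = -28.9244.
(3,1): S=60.8329. Δ = (V_up−V_dn)/(S_up−S_dn) = (190.7600−219.5300)/(79.6911−38.3247) = -0.6955. V = [p*·190.7600 + (1−p*)·219.5300]/1.09 = 183.5486. B = V − Δ·S = 225.8574.
(3,2): S=126.4937. Δ = (V_up−V_dn)/(S_up−S_dn) = (19.3500−190.7600)/(165.7068−79.6911) = -1.9928. V = [p*·19.3500 + (1−p*)·190.7600]/1.09 = 68.6295. B = V − Δ·S = 320.7030.
(3,3): S=263.0266. Δ = (V_up−V_dn)/(S_up−S_dn) = (3.0900−19.3500)/(344.5649−165.7068) = -0.0909. V = [p*·3.0900 + (1−p*)·19.3500]/1.09 = 7.6611. B = V − Δ·S = 31.5729.
(2,0): S=46.4373. Δ = (V_up−V_dn)/(S_up−S_dn) = (183.5486−162.7226)/(60.8329−29.2555) = 0.6595. V = [p*·183.5486 + (1−p*)·162.7226]/1.09 = 162.2117. B = V − Δ·S = 131.5853.
(2,1): S=96.5601. Δ = (V_up−V_dn)/(S_up−S_dn) = (68.6295−183.5486)/(126.4937−60.8329) = -1.7502. V = [p*·68.6295 + (1−p*)·183.5486]/1.09 = 97.0727. B = V − Δ·S = 266.0713.
(2,2): S=200.7837. Δ = (V_up−V_dn)/(S_up−S_dn) = (7.6611−68.6295)/(263.0266−126.4937) = -0.4465. V = [p*·7.6611 + (1−p*)·68.6295]/1.09 = 25.1249. B = V − Δ·S = 114.7844.
(1,0): S=73.7100. Δ = (V_up−V_dn)/(S_up−S_dn) = (97.0727−162.2117)/(96.5601−46.4373) = -1.2996. V = [p*·97.0727 + (1−p*)·162.2117]/1.09 = 108.3918. B = V − Δ·S = 204.1845.
(1,1): S=153.2700. Δ = (V_up−V_dn)/(S_up−S_dn) = (25.1249−97.0727)/(200.7837−96.5601) = -0.6903. V = [p*·25.1249 + (1−p*)·97.0727]/1.09 = 44.4056. B = V − Δ·S = 150.2111.
(0,0): S=117.0000. Δ = (V_up−V_dn)/(S_up−S_dn) = (44.4056−108.3918)/(153.2700−73.7100) = -0.8043. V = [p*·44.4056 + (1−p*)·108.3918]/1.09 = 59.7312. B = V − Δ·S = 153.8285.
Check: Δ(0,0)·S0 + B(0,0) = 59.7312 = V0.

(0,0): Delta=-0.8043 Bond=153.8285
(1,0): Delta=-1.2996 Bond=204.1845
(1,1): Delta=-0.6903 Bond=150.2111
(2,0): Delta=0.6595 Bond=131.5853
(2,1): Delta=-1.7502 Bond=266.0713
(2,2): Delta=-0.4465 Bond=114.7844
(3,0): Delta=6.5508 Bond=-28.9244
(3,1): Delta=-0.6955 Bond=225.8574
(3,2): Delta=-1.9928 Bond=320.7030
(3,3): Delta=-0.0909 Bond=31.5729
V0=59.7312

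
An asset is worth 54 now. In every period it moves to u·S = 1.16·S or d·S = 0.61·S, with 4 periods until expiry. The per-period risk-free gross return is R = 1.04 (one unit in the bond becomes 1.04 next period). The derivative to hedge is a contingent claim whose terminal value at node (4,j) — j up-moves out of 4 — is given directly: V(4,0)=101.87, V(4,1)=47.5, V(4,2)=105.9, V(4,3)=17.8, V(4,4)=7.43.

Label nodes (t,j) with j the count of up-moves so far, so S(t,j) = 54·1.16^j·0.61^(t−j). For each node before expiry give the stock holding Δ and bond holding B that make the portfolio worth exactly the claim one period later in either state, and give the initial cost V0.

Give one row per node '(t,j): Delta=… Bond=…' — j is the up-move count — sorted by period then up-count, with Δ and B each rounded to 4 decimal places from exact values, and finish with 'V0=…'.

(0,0): Delta=-1.0251 Bond=81.3944
(1,0): Delta=-1.8634 Bond=112.2650
(1,1): Delta=-0.9021 Bond=76.9437
(2,0): Delta=2.9404 Bond=20.2294
(2,1): Delta=-2.5684 Bond=143.6932
(2,2): Delta=-0.6575 Bond=62.2526
(3,0): Delta=-8.0652 Bond=155.9339
(3,1): Delta=4.5555 Bond=-16.6066
(3,2): Delta=-3.6139 Bond=195.7797
(3,3): Delta=-0.2237 Bond=28.1743
V0=26.0386

Risk-neutral probability p* = (R−d)/(u−d) = (1.04−0.61)/(1.16−0.61) = 0.7818.
Terminal values V(4,·): V(4,0)=101.8700, V(4,1)=47.5000, V(4,2)=105.9000, V(4,3)=17.8000, V(4,4)=7.4300
Node (3,0) S=12.2570: V=(p*·47.5000+(1−p*)·101.8700)/1.04=57.0794; Δ=(47.5000−101.8700)/(14.2181−7.4768)=-8.0652; B=V−Δ·S=155.9339
Node (3,1) S=23.3083: V=(p*·105.9000+(1−p*)·47.5000)/1.04=89.5752; Δ=(105.9000−47.5000)/(27.0377−14.2181)=4.5555; B=V−Δ·S=-16.6066
Node (3,2) S=44.3241: V=(p*·17.8000+(1−p*)·105.9000)/1.04=35.5979; Δ=(17.8000−105.9000)/(51.4159−27.0377)=-3.6139; B=V−Δ·S=195.7797
Node (3,3) S=84.2884: V=(p*·7.4300+(1−p*)·17.8000)/1.04=9.3198; Δ=(7.4300−17.8000)/(97.7745−51.4159)=-0.2237; B=V−Δ·S=28.1743
Node (2,0) S=20.0934: V=(p*·89.5752+(1−p*)·57.0794)/1.04=79.3127; Δ=(89.5752−57.0794)/(23.3083−12.2570)=2.9404; B=V−Δ·S=20.2294
Node (2,1) S=38.2104: V=(p*·35.5979+(1−p*)·89.5752)/1.04=45.5527; Δ=(35.5979−89.5752)/(44.3241−23.3083)=-2.5684; B=V−Δ·S=143.6932
Node (2,2) S=72.6624: V=(p*·9.3198+(1−p*)·35.5979)/1.04=14.4742; Δ=(9.3198−35.5979)/(84.2884−44.3241)=-0.6575; B=V−Δ·S=62.2526
Node (1,0) S=32.9400: V=(p*·45.5527+(1−p*)·79.3127)/1.04=50.8832; Δ=(45.5527−79.3127)/(38.2104−20.0934)=-1.8634; B=V−Δ·S=112.2650
Node (1,1) S=62.6400: V=(p*·14.4742+(1−p*)·45.5527)/1.04=20.4375; Δ=(14.4742−45.5527)/(72.6624−38.2104)=-0.9021; B=V−Δ·S=76.9437
Node (0,0) S=54.0000: V=(p*·20.4375+(1−p*)·50.8832)/1.04=26.0386; Δ=(20.4375−50.8832)/(62.6400−32.9400)=-1.0251; B=V−Δ·S=81.3944
Check: Δ(0,0)·S0 + B(0,0) = 26.0386 = V0.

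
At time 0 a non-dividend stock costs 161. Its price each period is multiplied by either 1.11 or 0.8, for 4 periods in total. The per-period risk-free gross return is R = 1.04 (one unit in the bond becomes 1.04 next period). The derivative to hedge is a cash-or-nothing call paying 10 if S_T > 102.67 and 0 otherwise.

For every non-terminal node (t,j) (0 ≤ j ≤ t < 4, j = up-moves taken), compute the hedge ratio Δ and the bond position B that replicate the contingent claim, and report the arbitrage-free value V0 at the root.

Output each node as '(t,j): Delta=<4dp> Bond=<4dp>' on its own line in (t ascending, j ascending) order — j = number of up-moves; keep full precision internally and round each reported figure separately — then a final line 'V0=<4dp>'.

The replicating-portfolio and risk-neutral prices coincide; use p* = (1.04−0.8)/(1.11−0.8) = 0.7742 for the latter.
Terminal values V(4,·): V(4,0)=0.0000, V(4,1)=0.0000, V(4,2)=10.0000, V(4,3)=10.0000, V(4,4)=10.0000
  t=3,j=0: stock 82.4320 → up 91.4995 (V=0.0000), down 65.9456 (V=0.0000). Price 0.0000; hedge Δ=0.0000, bond B=0.0000.
  t=3,j=1: stock 114.3744 → up 126.9556 (V=10.0000), down 91.4995 (V=0.0000). Price 7.4442; hedge Δ=0.2820, bond B=-24.8139.
  t=3,j=2: stock 158.6945 → up 176.1509 (V=10.0000), down 126.9556 (V=10.0000). Price 9.6154; hedge Δ=0.0000, bond B=9.6154.
  t=3,j=3: stock 220.1886 → up 244.4093 (V=10.0000), down 176.1509 (V=10.0000). Price 9.6154; hedge Δ=0.0000, bond B=9.6154.
  t=2,j=0: stock 103.0400 → up 114.3744 (V=7.4442), down 82.4320 (V=0.0000). Price 5.5416; hedge Δ=0.2330, bond B=-18.4719.
  t=2,j=1: stock 142.9680 → up 158.6945 (V=9.6154), down 114.3744 (V=7.4442). Price 8.7741; hedge Δ=0.0490, bond B=1.7702.
  t=2,j=2: stock 198.3681 → up 220.1886 (V=9.6154), down 158.6945 (V=9.6154). Price 9.2456; hedge Δ=0.0000, bond B=9.2456.
  t=1,j=0: stock 128.8000 → up 142.9680 (V=8.7741), down 103.0400 (V=5.5416). Price 7.7348; hedge Δ=0.0810, bond B=-2.6929.
  t=1,j=1: stock 178.7100 → up 198.3681 (V=9.2456), down 142.9680 (V=8.7741). Price 8.7876; hedge Δ=0.0085, bond B=7.2669.
  t=0,j=0: stock 161.0000 → up 178.7100 (V=8.7876), down 128.8000 (V=7.7348). Price 8.2210; hedge Δ=0.0211, bond B=4.8249.
Check: Δ(0,0)·S0 + B(0,0) = 8.2210 = V0.

(0,0): Delta=0.0211 Bond=4.8249
(1,0): Delta=0.0810 Bond=-2.6929
(1,1): Delta=0.0085 Bond=7.2669
(2,0): Delta=0.2330 Bond=-18.4719
(2,1): Delta=0.0490 Bond=1.7702
(2,2): Delta=0.0000 Bond=9.2456
(3,0): Delta=0.0000 Bond=0.0000
(3,1): Delta=0.2820 Bond=-24.8139
(3,2): Delta=0.0000 Bond=9.6154
(3,3): Delta=0.0000 Bond=9.6154
V0=8.2210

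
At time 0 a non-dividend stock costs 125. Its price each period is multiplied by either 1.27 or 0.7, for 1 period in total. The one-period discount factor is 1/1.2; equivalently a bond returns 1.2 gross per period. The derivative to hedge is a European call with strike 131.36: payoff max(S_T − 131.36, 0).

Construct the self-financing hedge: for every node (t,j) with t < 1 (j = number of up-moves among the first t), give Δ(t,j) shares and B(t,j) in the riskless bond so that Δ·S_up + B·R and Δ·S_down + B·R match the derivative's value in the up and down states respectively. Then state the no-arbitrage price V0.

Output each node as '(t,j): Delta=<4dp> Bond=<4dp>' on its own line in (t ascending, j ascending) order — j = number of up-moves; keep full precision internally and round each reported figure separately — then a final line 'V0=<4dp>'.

No-arbitrage ⇒ martingale measure with p* = (R−d)/(u−d) = 0.8772.
Payoff layer (t=1): V(1,0)=0.0000, V(1,1)=27.3900
  t=0,j=0: stock 125.0000 → up 158.7500 (V=27.3900), down 87.5000 (V=0.0000). Price 20.0219; hedge Δ=0.3844, bond B=-28.0307.
Each (Δ,B) replicates both successor values, so the strategy is self-financing and V0 is arbitrage-free.

(0,0): Delta=0.3844 Bond=-28.0307
V0=20.0219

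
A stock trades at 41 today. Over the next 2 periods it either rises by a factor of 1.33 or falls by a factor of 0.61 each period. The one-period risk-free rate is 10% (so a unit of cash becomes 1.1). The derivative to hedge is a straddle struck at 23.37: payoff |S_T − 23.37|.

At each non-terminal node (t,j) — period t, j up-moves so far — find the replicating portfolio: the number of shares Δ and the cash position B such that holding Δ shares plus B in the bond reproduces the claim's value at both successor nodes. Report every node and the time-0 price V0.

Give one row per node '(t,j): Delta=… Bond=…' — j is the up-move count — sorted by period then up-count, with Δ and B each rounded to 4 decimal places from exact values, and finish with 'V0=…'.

Risk-neutral probability p* = (R−d)/(u−d) = (1.1−0.61)/(1.33−0.61) = 0.6806.
Terminal payoffs: V(2,0)=8.1139, V(2,1)=9.8933, V(2,2)=49.1549
  t=1,j=0: stock 25.0100 → up 33.2633 (V=9.8933), down 15.2561 (V=8.1139). Price 8.4772; hedge Δ=0.0988, bond B=6.0058.
  t=1,j=1: stock 54.5300 → up 72.5249 (V=49.1549), down 33.2633 (V=9.8933). Price 33.2845; hedge Δ=1.0000, bond B=-21.2455.
  t=0,j=0: stock 41.0000 → up 54.5300 (V=33.2845), down 25.0100 (V=8.4772). Price 23.0545; hedge Δ=0.8404, bond B=-11.4002.
The time-0 hedge costs 23.0545, which is the no-arbitrage price.

(0,0): Delta=0.8404 Bond=-11.4002
(1,0): Delta=0.0988 Bond=6.0058
(1,1): Delta=1.0000 Bond=-21.2455
V0=23.0545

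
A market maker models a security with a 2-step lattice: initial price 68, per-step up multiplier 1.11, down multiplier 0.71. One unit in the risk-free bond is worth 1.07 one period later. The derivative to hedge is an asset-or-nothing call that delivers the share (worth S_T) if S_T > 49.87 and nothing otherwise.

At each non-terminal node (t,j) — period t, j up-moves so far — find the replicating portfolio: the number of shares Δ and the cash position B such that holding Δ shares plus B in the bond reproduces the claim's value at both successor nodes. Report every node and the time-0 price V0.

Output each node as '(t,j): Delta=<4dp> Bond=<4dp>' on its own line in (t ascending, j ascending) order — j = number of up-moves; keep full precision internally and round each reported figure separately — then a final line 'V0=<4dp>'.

The replicating-portfolio and risk-neutral prices coincide; use p* = (1.07−0.71)/(1.11−0.71) = 0.9000 for the latter.
At expiry t=2: V(2,0)=0.0000, V(2,1)=53.5908, V(2,2)=83.7828
Node (1,0) S=48.2800: V=(p*·53.5908+(1−p*)·0.0000)/1.07=45.0764; Δ=(53.5908−0.0000)/(53.5908−34.2788)=2.7750; B=V−Δ·S=-88.9006
Node (1,1) S=75.4800: V=(p*·83.7828+(1−p*)·53.5908)/1.07=75.4800; Δ=(83.7828−53.5908)/(83.7828−53.5908)=1.0000; B=V−Δ·S=0.0000
Node (0,0) S=68.0000: V=(p*·75.4800+(1−p*)·45.0764)/1.07=67.7006; Δ=(75.4800−45.0764)/(75.4800−48.2800)=1.1178; B=V−Δ·S=-8.3085
Root portfolio cost Δ·68+B reproduces V0=67.7006.

(0,0): Delta=1.1178 Bond=-8.3085
(1,0): Delta=2.7750 Bond=-88.9006
(1,1): Delta=1.0000 Bond=0.0000
V0=67.7006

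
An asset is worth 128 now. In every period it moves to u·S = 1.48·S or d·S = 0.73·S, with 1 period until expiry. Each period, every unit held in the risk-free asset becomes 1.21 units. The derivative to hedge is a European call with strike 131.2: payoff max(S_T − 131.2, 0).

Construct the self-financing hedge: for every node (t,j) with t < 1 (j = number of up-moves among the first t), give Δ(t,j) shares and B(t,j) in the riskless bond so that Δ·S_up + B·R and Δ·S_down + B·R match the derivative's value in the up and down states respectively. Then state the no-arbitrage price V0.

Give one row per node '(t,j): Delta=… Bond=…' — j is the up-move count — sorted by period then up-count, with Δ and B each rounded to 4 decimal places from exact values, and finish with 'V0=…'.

No-arbitrage ⇒ martingale measure with p* = (R−d)/(u−d) = 0.6400.
At expiry t=1: V(1,0)=0.0000, V(1,1)=58.2400
(0,0): S=128.0000. Δ = (V_up−V_dn)/(S_up−S_dn) = (58.2400−0.0000)/(189.4400−93.4400) = 0.6067. V = [p*·58.2400 + (1−p*)·0.0000]/1.21 = 30.8046. B = V − Δ·S = -46.8487.
Root portfolio cost Δ·128+B reproduces V0=30.8046.

(0,0): Delta=0.6067 Bond=-46.8487
V0=30.8046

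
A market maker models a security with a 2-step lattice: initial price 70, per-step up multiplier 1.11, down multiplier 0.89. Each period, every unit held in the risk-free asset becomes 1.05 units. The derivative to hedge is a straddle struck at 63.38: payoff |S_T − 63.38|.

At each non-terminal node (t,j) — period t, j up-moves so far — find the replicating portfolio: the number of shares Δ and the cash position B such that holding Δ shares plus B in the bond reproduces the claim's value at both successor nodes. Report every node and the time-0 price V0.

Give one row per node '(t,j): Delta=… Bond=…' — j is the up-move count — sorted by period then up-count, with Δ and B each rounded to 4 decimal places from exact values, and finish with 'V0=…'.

(0,0): Delta=0.7324 Bond=-37.6851
(1,0): Delta=-0.1576 Bond=15.8773
(1,1): Delta=1.0000 Bond=-60.3619
V0=13.5829

Under the risk-neutral measure, an up-move has probability p* = (R−d)/(u−d) = 0.7273 and values discount at R = 1.05.
Payoff layer (t=2): V(2,0)=7.9330, V(2,1)=5.7730, V(2,2)=22.8670
Node (1,0) S=62.3000: V=(p*·5.7730+(1−p*)·7.9330)/1.05=6.0591; Δ=(5.7730−7.9330)/(69.1530−55.4470)=-0.1576; B=V−Δ·S=15.8773
Node (1,1) S=77.7000: V=(p*·22.8670+(1−p*)·5.7730)/1.05=17.3381; Δ=(22.8670−5.7730)/(86.2470−69.1530)=1.0000; B=V−Δ·S=-60.3619
Node (0,0) S=70.0000: V=(p*·17.3381+(1−p*)·6.0591)/1.05=13.5829; Δ=(17.3381−6.0591)/(77.7000−62.3000)=0.7324; B=V−Δ·S=-37.6851
Check: Δ(0,0)·S0 + B(0,0) = 13.5829 = V0.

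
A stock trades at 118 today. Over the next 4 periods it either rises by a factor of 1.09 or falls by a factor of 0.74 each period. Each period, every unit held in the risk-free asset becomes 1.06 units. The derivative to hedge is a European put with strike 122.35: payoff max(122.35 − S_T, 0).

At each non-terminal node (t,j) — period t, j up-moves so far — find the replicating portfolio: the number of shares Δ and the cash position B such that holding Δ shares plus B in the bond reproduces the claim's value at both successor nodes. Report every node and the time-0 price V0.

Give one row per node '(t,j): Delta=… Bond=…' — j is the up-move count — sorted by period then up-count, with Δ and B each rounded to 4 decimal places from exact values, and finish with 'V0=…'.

Under the risk-neutral measure, an up-move has probability p* = (R−d)/(u−d) = 0.9143 and values discount at R = 1.06.
Terminal values V(4,·): V(4,0)=86.9658, V(4,1)=70.2301, V(4,2)=45.5788, V(4,3)=9.2681, V(4,4)=0.0000
(3,0): S=47.8164. Δ = (V_up−V_dn)/(S_up−S_dn) = (70.2301−86.9658)/(52.1199−35.3842) = -1.0000. V = [p*·70.2301 + (1−p*)·86.9658]/1.06 = 67.6081. B = V − Δ·S = 115.4245.
(3,1): S=70.4323. Δ = (V_up−V_dn)/(S_up−S_dn) = (45.5788−70.2301)/(76.7712−52.1199) = -1.0000. V = [p*·45.5788 + (1−p*)·70.2301]/1.06 = 44.9922. B = V − Δ·S = 115.4245.
(3,2): S=103.7449. Δ = (V_up−V_dn)/(S_up−S_dn) = (9.2681−45.5788)/(113.0819−76.7712) = -1.0000. V = [p*·9.2681 + (1−p*)·45.5788]/1.06 = 11.6796. B = V − Δ·S = 115.4245.
(3,3): S=152.8134. Δ = (V_up−V_dn)/(S_up−S_dn) = (0.0000−9.2681)/(166.5666−113.0819) = -0.1733. V = [p*·0.0000 + (1−p*)·9.2681]/1.06 = 0.7494. B = V − Δ·S = 27.2296.
(2,0): S=64.6168. Δ = (V_up−V_dn)/(S_up−S_dn) = (44.9922−67.6081)/(70.4323−47.8164) = -1.0000. V = [p*·44.9922 + (1−p*)·67.6081]/1.06 = 44.2743. B = V − Δ·S = 108.8911.
(2,1): S=95.1788. Δ = (V_up−V_dn)/(S_up−S_dn) = (11.6796−44.9922)/(103.7449−70.4323) = -1.0000. V = [p*·11.6796 + (1−p*)·44.9922]/1.06 = 13.7123. B = V − Δ·S = 108.8911.
(2,2): S=140.1958. Δ = (V_up−V_dn)/(S_up−S_dn) = (0.7494−11.6796)/(152.8134−103.7449) = -0.2228. V = [p*·0.7494 + (1−p*)·11.6796]/1.06 = 1.5909. B = V − Δ·S = 32.8200.
(1,0): S=87.3200. Δ = (V_up−V_dn)/(S_up−S_dn) = (13.7123−44.2743)/(95.1788−64.6168) = -1.0000. V = [p*·13.7123 + (1−p*)·44.2743]/1.06 = 15.4074. B = V − Δ·S = 102.7274.
(1,1): S=128.6200. Δ = (V_up−V_dn)/(S_up−S_dn) = (1.5909−13.7123)/(140.1958−95.1788) = -0.2693. V = [p*·1.5909 + (1−p*)·13.7123]/1.06 = 2.4810. B = V − Δ·S = 37.1136.
(0,0): S=118.0000. Δ = (V_up−V_dn)/(S_up−S_dn) = (2.4810−15.4074)/(128.6200−87.3200) = -0.3130. V = [p*·2.4810 + (1−p*)·15.4074]/1.06 = 3.3858. B = V − Δ·S = 40.3185.
Self-financing check: at every node Δ·S+B equals the discounted successor values.

(0,0): Delta=-0.3130 Bond=40.3185
(1,0): Delta=-1.0000 Bond=102.7274
(1,1): Delta=-0.2693 Bond=37.1136
(2,0): Delta=-1.0000 Bond=108.8911
(2,1): Delta=-1.0000 Bond=108.8911
(2,2): Delta=-0.2228 Bond=32.8200
(3,0): Delta=-1.0000 Bond=115.4245
(3,1): Delta=-1.0000 Bond=115.4245
(3,2): Delta=-1.0000 Bond=115.4245
(3,3): Delta=-0.1733 Bond=27.2296
V0=3.3858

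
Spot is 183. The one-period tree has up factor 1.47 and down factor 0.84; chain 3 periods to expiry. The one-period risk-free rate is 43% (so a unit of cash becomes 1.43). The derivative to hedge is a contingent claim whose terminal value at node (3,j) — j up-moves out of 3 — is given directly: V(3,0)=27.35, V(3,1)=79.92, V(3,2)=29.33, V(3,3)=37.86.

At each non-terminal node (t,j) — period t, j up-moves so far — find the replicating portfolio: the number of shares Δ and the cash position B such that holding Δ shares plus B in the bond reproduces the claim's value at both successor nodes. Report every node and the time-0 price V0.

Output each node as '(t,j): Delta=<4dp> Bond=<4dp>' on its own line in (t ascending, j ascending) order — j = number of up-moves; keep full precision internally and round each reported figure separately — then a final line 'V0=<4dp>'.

(0,0): Delta=0.0071 Bond=11.3201
(1,0): Delta=-0.3180 Bond=66.1658
(1,1): Delta=0.0197 Bond=12.7995
(2,0): Delta=0.6462 Bond=-29.8904
(2,1): Delta=-0.3554 Bond=103.0583
(2,2): Delta=0.0342 Bond=12.5571
V0=12.6218

Since d<R<u, set p* = (R−d)/(u−d) = 0.9365; price each node as the discounted p*-expectation of its children.
At expiry t=3: V(3,0)=27.3500, V(3,1)=79.9200, V(3,2)=29.3300, V(3,3)=37.8600
Node (2,0) S=129.1248: V=(p*·79.9200+(1−p*)·27.3500)/1.43=53.5540; Δ=(79.9200−27.3500)/(189.8135−108.4648)=0.6462; B=V−Δ·S=-29.8904
Node (2,1) S=225.9684: V=(p*·29.3300+(1−p*)·79.9200)/1.43=22.7567; Δ=(29.3300−79.9200)/(332.1735−189.8135)=-0.3554; B=V−Δ·S=103.0583
Node (2,2) S=395.4447: V=(p*·37.8600+(1−p*)·29.3300)/1.43=26.0968; Δ=(37.8600−29.3300)/(581.3037−332.1735)=0.0342; B=V−Δ·S=12.5571
Node (1,0) S=153.7200: V=(p*·22.7567+(1−p*)·53.5540)/1.43=17.2812; Δ=(22.7567−53.5540)/(225.9684−129.1248)=-0.3180; B=V−Δ·S=66.1658
Node (1,1) S=269.0100: V=(p*·26.0968+(1−p*)·22.7567)/1.43=18.1012; Δ=(26.0968−22.7567)/(395.4447−225.9684)=0.0197; B=V−Δ·S=12.7995
Node (0,0) S=183.0000: V=(p*·18.1012+(1−p*)·17.2812)/1.43=12.6218; Δ=(18.1012−17.2812)/(269.0100−153.7200)=0.0071; B=V−Δ·S=11.3201
Check: Δ(0,0)·S0 + B(0,0) = 12.6218 = V0.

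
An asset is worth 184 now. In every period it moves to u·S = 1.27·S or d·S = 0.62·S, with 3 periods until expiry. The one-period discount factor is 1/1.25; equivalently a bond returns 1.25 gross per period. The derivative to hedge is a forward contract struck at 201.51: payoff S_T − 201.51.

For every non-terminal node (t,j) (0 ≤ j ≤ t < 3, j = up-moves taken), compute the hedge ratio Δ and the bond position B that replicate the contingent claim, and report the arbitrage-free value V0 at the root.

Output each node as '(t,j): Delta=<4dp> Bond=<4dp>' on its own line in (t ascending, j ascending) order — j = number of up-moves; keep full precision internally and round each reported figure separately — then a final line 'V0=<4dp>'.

No-arbitrage ⇒ martingale measure with p* = (R−d)/(u−d) = 0.9692.
At expiry t=3: V(3,0)=-157.6576, V(3,1)=-111.6834, V(3,2)=-17.5104, V(3,3)=175.3925
Node (2,0) S=70.7296: V=(p*·-111.6834+(1−p*)·-157.6576)/1.25=-90.4784; Δ=(-111.6834−-157.6576)/(89.8266−43.8524)=1.0000; B=V−Δ·S=-161.2080
Node (2,1) S=144.8816: V=(p*·-17.5104+(1−p*)·-111.6834)/1.25=-16.3264; Δ=(-17.5104−-111.6834)/(183.9996−89.8266)=1.0000; B=V−Δ·S=-161.2080
Node (2,2) S=296.7736: V=(p*·175.3925+(1−p*)·-17.5104)/1.25=135.5656; Δ=(175.3925−-17.5104)/(376.9025−183.9996)=1.0000; B=V−Δ·S=-161.2080
Node (1,0) S=114.0800: V=(p*·-16.3264+(1−p*)·-90.4784)/1.25=-14.8864; Δ=(-16.3264−-90.4784)/(144.8816−70.7296)=1.0000; B=V−Δ·S=-128.9664
Node (1,1) S=233.6800: V=(p*·135.5656+(1−p*)·-16.3264)/1.25=104.7136; Δ=(135.5656−-16.3264)/(296.7736−144.8816)=1.0000; B=V−Δ·S=-128.9664
Node (0,0) S=184.0000: V=(p*·104.7136+(1−p*)·-14.8864)/1.25=80.8269; Δ=(104.7136−-14.8864)/(233.6800−114.0800)=1.0000; B=V−Δ·S=-103.1731
The time-0 hedge costs 80.8269, which is the no-arbitrage price.

(0,0): Delta=1.0000 Bond=-103.1731
(1,0): Delta=1.0000 Bond=-128.9664
(1,1): Delta=1.0000 Bond=-128.9664
(2,0): Delta=1.0000 Bond=-161.2080
(2,1): Delta=1.0000 Bond=-161.2080
(2,2): Delta=1.0000 Bond=-161.2080
V0=80.8269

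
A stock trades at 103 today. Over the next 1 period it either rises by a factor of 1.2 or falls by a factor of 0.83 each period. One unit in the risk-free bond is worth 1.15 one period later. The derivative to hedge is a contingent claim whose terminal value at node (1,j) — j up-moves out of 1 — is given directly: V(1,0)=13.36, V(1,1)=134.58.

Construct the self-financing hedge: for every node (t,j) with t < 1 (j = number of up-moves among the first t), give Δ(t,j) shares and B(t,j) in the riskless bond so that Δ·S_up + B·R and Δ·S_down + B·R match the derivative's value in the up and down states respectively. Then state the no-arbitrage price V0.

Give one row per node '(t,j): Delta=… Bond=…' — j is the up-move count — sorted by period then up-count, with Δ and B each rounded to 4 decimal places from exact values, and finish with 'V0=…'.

(0,0): Delta=3.1808 Bond=-224.8400
V0=102.7817

The replicating-portfolio and risk-neutral prices coincide; use p* = (1.15−0.83)/(1.2−0.83) = 0.8649 for the latter.
Terminal payoffs: V(1,0)=13.3600, V(1,1)=134.5800
Node (0,0) S=103.0000: V=(p*·134.5800+(1−p*)·13.3600)/1.15=102.7817; Δ=(134.5800−13.3600)/(123.6000−85.4900)=3.1808; B=V−Δ·S=-224.8400
Each (Δ,B) replicates both successor values, so the strategy is self-financing and V0 is arbitrage-free.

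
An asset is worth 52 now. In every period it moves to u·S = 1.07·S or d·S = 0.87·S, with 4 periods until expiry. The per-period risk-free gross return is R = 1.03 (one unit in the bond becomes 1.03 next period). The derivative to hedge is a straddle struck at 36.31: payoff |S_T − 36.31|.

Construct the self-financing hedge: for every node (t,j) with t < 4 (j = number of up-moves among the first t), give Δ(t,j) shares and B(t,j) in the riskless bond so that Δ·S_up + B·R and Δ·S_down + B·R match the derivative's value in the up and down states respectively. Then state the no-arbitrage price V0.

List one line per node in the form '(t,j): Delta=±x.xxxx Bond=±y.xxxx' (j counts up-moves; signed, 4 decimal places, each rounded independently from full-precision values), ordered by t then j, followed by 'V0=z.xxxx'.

Under the risk-neutral measure, an up-move has probability p* = (R−d)/(u−d) = 0.8000 and values discount at R = 1.03.
Terminal payoffs: V(4,0)=6.5193, V(4,1)=0.3291, V(4,2)=8.7519, V(4,3)=19.1109, V(4,4)=31.8514
  t=3,j=0: stock 34.2422 → up 36.6391 (V=0.3291), down 29.7907 (V=6.5193). Price 1.5215; hedge Δ=-0.9039, bond B=32.4726.
  t=3,j=1: stock 42.1139 → up 45.0619 (V=8.7519), down 36.6391 (V=0.3291). Price 6.8615; hedge Δ=1.0000, bond B=-35.2524.
  t=3,j=2: stock 51.7953 → up 55.4209 (V=19.1109), down 45.0619 (V=8.7519). Price 16.5428; hedge Δ=1.0000, bond B=-35.2524.
  t=3,j=3: stock 63.7022 → up 68.1614 (V=31.8514), down 55.4209 (V=19.1109). Price 28.4498; hedge Δ=1.0000, bond B=-35.2524.
  t=2,j=0: stock 39.3588 → up 42.1139 (V=6.8615), down 34.2422 (V=1.5215). Price 5.6247; hedge Δ=0.6784, bond B=-21.0752.
  t=2,j=1: stock 48.4068 → up 51.7953 (V=16.5428), down 42.1139 (V=6.8615). Price 14.1811; hedge Δ=1.0000, bond B=-34.2257.
  t=2,j=2: stock 59.5348 → up 63.7022 (V=28.4498), down 51.7953 (V=16.5428). Price 25.3091; hedge Δ=1.0000, bond B=-34.2257.
  t=1,j=0: stock 45.2400 → up 48.4068 (V=14.1811), down 39.3588 (V=5.6247). Price 12.1067; hedge Δ=0.9457, bond B=-30.6753.
  t=1,j=1: stock 55.6400 → up 59.5348 (V=25.3091), down 48.4068 (V=14.1811). Price 22.4112; hedge Δ=1.0000, bond B=-33.2288.
  t=0,j=0: stock 52.0000 → up 55.6400 (V=22.4112), down 45.2400 (V=12.1067). Price 19.7576; hedge Δ=0.9908, bond B=-31.7651.
Self-financing check: at every node Δ·S+B equals the discounted successor values.

(0,0): Delta=0.9908 Bond=-31.7651
(1,0): Delta=0.9457 Bond=-30.6753
(1,1): Delta=1.0000 Bond=-33.2288
(2,0): Delta=0.6784 Bond=-21.0752
(2,1): Delta=1.0000 Bond=-34.2257
(2,2): Delta=1.0000 Bond=-34.2257
(3,0): Delta=-0.9039 Bond=32.4726
(3,1): Delta=1.0000 Bond=-35.2524
(3,2): Delta=1.0000 Bond=-35.2524
(3,3): Delta=1.0000 Bond=-35.2524
V0=19.7576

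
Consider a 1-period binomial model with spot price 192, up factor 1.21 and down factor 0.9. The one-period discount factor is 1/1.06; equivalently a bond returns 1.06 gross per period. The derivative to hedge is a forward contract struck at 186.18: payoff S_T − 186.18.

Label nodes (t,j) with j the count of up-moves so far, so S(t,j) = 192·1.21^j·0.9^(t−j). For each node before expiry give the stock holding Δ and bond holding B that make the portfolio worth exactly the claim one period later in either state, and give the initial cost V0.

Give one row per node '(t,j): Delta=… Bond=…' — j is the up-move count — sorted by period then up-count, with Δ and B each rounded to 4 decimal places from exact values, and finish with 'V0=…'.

Since d<R<u, set p* = (R−d)/(u−d) = 0.5161; price each node as the discounted p*-expectation of its children.
Terminal values V(1,·): V(1,0)=-13.3800, V(1,1)=46.1400
(0,0): S=192.0000. Δ = (V_up−V_dn)/(S_up−S_dn) = (46.1400−-13.3800)/(232.3200−172.8000) = 1.0000. V = [p*·46.1400 + (1−p*)·-13.3800]/1.06 = 16.3585. B = V − Δ·S = -175.6415.
Check: Δ(0,0)·S0 + B(0,0) = 16.3585 = V0.

(0,0): Delta=1.0000 Bond=-175.6415
V0=16.3585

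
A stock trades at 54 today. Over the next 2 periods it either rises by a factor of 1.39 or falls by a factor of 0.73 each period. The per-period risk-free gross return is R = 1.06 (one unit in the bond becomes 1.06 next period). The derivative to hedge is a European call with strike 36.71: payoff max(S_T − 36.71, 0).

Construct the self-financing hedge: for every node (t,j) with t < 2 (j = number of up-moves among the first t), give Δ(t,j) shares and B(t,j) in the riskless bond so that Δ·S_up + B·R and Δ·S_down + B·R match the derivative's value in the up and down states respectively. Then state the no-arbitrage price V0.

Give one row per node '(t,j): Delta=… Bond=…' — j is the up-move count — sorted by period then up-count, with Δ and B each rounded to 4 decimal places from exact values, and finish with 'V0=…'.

(0,0): Delta=0.8950 Bond=-25.2366
(1,0): Delta=0.6951 Bond=-18.8696
(1,1): Delta=1.0000 Bond=-34.6321
V0=23.0934

Risk-neutral probability p* = (R−d)/(u−d) = (1.06−0.73)/(1.39−0.73) = 0.5000.
At expiry t=2: V(2,0)=0.0000, V(2,1)=18.0838, V(2,2)=67.6234
  t=1,j=0: stock 39.4200 → up 54.7938 (V=18.0838), down 28.7766 (V=0.0000). Price 8.5301; hedge Δ=0.6951, bond B=-18.8696.
  t=1,j=1: stock 75.0600 → up 104.3334 (V=67.6234), down 54.7938 (V=18.0838). Price 40.4279; hedge Δ=1.0000, bond B=-34.6321.
  t=0,j=0: stock 54.0000 → up 75.0600 (V=40.4279), down 39.4200 (V=8.5301). Price 23.0934; hedge Δ=0.8950, bond B=-25.2366.
Each (Δ,B) replicates both successor values, so the strategy is self-financing and V0 is arbitrage-free.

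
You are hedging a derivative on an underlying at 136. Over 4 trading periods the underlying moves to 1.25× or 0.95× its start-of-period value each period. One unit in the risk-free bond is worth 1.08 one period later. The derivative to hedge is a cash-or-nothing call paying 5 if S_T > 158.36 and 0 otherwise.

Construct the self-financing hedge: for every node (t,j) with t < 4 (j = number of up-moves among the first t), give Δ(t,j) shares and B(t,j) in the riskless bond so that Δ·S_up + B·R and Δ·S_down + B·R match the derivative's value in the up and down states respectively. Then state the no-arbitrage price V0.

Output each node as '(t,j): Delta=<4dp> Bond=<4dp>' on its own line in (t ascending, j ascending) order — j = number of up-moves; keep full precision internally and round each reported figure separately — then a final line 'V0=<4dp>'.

(0,0): Delta=0.0406 Bond=-3.3860
(1,0): Delta=0.0543 Bond=-5.4275
(1,1): Delta=0.0270 Bond=-1.3414
(2,0): Delta=0.0545 Bond=-5.8823
(2,1): Delta=0.0541 Bond=-5.8347
(2,2): Delta=0.0000 Bond=4.2867
(3,0): Delta=0.0000 Bond=0.0000
(3,1): Delta=0.1086 Bond=-14.6605
(3,2): Delta=0.0000 Bond=4.6296
(3,3): Delta=0.0000 Bond=4.6296
V0=2.1370

Risk-neutral probability p* = (R−d)/(u−d) = (1.08−0.95)/(1.25−0.95) = 0.4333.
Payoff layer (t=4): V(4,0)=0.0000, V(4,1)=0.0000, V(4,2)=5.0000, V(4,3)=5.0000, V(4,4)=5.0000
Node (3,0) S=116.6030: V=(p*·0.0000+(1−p*)·0.0000)/1.08=0.0000; Δ=(0.0000−0.0000)/(145.7537−110.7728)=0.0000; B=V−Δ·S=0.0000
Node (3,1) S=153.4250: V=(p*·5.0000+(1−p*)·0.0000)/1.08=2.0062; Δ=(5.0000−0.0000)/(191.7812−145.7537)=0.1086; B=V−Δ·S=-14.6605
Node (3,2) S=201.8750: V=(p*·5.0000+(1−p*)·5.0000)/1.08=4.6296; Δ=(5.0000−5.0000)/(252.3438−191.7812)=0.0000; B=V−Δ·S=4.6296
Node (3,3) S=265.6250: V=(p*·5.0000+(1−p*)·5.0000)/1.08=4.6296; Δ=(5.0000−5.0000)/(332.0312−252.3438)=0.0000; B=V−Δ·S=4.6296
Node (2,0) S=122.7400: V=(p*·2.0062+(1−p*)·0.0000)/1.08=0.8049; Δ=(2.0062−0.0000)/(153.4250−116.6030)=0.0545; B=V−Δ·S=-5.8823
Node (2,1) S=161.5000: V=(p*·4.6296+(1−p*)·2.0062)/1.08=2.9102; Δ=(4.6296−2.0062)/(201.8750−153.4250)=0.0541; B=V−Δ·S=-5.8347
Node (2,2) S=212.5000: V=(p*·4.6296+(1−p*)·4.6296)/1.08=4.2867; Δ=(4.6296−4.6296)/(265.6250−201.8750)=0.0000; B=V−Δ·S=4.2867
Node (1,0) S=129.2000: V=(p*·2.9102+(1−p*)·0.8049)/1.08=1.5900; Δ=(2.9102−0.8049)/(161.5000−122.7400)=0.0543; B=V−Δ·S=-5.4275
Node (1,1) S=170.0000: V=(p*·4.2867+(1−p*)·2.9102)/1.08=3.2469; Δ=(4.2867−2.9102)/(212.5000−161.5000)=0.0270; B=V−Δ·S=-1.3414
Node (0,0) S=136.0000: V=(p*·3.2469+(1−p*)·1.5900)/1.08=2.1370; Δ=(3.2469−1.5900)/(170.0000−129.2000)=0.0406; B=V−Δ·S=-3.3860
Check: Δ(0,0)·S0 + B(0,0) = 2.1370 = V0.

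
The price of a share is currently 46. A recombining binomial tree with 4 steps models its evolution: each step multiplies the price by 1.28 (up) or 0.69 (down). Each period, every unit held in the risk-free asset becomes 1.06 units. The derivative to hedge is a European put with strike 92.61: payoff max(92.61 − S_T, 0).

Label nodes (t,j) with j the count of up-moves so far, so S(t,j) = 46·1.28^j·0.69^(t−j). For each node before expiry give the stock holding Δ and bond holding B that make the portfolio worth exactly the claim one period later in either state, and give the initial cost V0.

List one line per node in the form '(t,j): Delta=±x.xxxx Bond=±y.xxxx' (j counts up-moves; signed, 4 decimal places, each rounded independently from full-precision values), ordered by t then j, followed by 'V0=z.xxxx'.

(0,0): Delta=-0.7645 Bond=66.3030
(1,0): Delta=-1.0000 Bond=77.7571
(1,1): Delta=-0.6890 Bond=65.8359
(2,0): Delta=-1.0000 Bond=82.4226
(2,1): Delta=-1.0000 Bond=82.4226
(2,2): Delta=-0.5893 Bond=62.2725
(3,0): Delta=-1.0000 Bond=87.3679
(3,1): Delta=-1.0000 Bond=87.3679
(3,2): Delta=-1.0000 Bond=87.3679
(3,3): Delta=-0.4576 Bond=53.3089
V0=31.1377

Risk-neutral probability p* = (R−d)/(u−d) = (1.06−0.69)/(1.28−0.69) = 0.6271.
Terminal payoffs: V(4,0)=82.1831, V(4,1)=73.2674, V(4,2)=56.7281, V(4,3)=26.0464, V(4,4)=0.0000
  t=3,j=0: stock 15.1114 → up 19.3426 (V=73.2674), down 10.4269 (V=82.1831). Price 72.2565; hedge Δ=-1.0000, bond B=87.3679.
  t=3,j=1: stock 28.0328 → up 35.8819 (V=56.7281), down 19.3426 (V=73.2674). Price 59.3352; hedge Δ=-1.0000, bond B=87.3679.
  t=3,j=2: stock 52.0028 → up 66.5636 (V=26.0464), down 35.8819 (V=56.7281). Price 35.3651; hedge Δ=-1.0000, bond B=87.3679.
  t=3,j=3: stock 96.4690 → up 123.4803 (V=0.0000), down 66.5636 (V=26.0464). Price 9.1625; hedge Δ=-0.4576, bond B=53.3089.
  t=2,j=0: stock 21.9006 → up 28.0328 (V=59.3352), down 15.1114 (V=72.2565). Price 60.5220; hedge Δ=-1.0000, bond B=82.4226.
  t=2,j=1: stock 40.6272 → up 52.0028 (V=35.3651), down 28.0328 (V=59.3352). Price 41.7954; hedge Δ=-1.0000, bond B=82.4226.
  t=2,j=2: stock 75.3664 → up 96.4690 (V=9.1625), down 52.0028 (V=35.3651). Price 17.8613; hedge Δ=-0.5893, bond B=62.2725.
  t=1,j=0: stock 31.7400 → up 40.6272 (V=41.7954), down 21.9006 (V=60.5220). Price 46.0171; hedge Δ=-1.0000, bond B=77.7571.
  t=1,j=1: stock 58.8800 → up 75.3664 (V=17.8613), down 40.6272 (V=41.7954). Price 25.2697; hedge Δ=-0.6890, bond B=65.8359.
  t=0,j=0: stock 46.0000 → up 58.8800 (V=25.2697), down 31.7400 (V=46.0171). Price 31.1377; hedge Δ=-0.7645, bond B=66.3030.
Self-financing check: at every node Δ·S+B equals the discounted successor values.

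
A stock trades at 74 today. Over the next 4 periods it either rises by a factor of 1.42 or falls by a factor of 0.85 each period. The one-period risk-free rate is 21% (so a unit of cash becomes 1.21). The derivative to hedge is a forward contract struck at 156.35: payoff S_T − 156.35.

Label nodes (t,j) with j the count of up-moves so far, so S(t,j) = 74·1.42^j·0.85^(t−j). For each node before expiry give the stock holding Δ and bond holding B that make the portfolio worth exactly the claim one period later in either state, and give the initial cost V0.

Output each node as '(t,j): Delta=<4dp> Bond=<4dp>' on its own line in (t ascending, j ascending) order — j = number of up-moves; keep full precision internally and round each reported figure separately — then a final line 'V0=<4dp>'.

Risk-neutral probability p* = (R−d)/(u−d) = (1.21−0.85)/(1.42−0.85) = 0.6316.
Payoff layer (t=4): V(4,0)=-117.7215, V(4,1)=-91.8177, V(4,2)=-48.5432, V(4,3)=23.7508, V(4,4)=144.5243
Node (3,0) S=45.4452: V=(p*·-91.8177+(1−p*)·-117.7215)/1.21=-83.7696; Δ=(-91.8177−-117.7215)/(64.5323−38.6285)=1.0000; B=V−Δ·S=-129.2149
Node (3,1) S=75.9203: V=(p*·-48.5432+(1−p*)·-91.8177)/1.21=-53.2946; Δ=(-48.5432−-91.8177)/(107.8068−64.5323)=1.0000; B=V−Δ·S=-129.2149
Node (3,2) S=126.8316: V=(p*·23.7508+(1−p*)·-48.5432)/1.21=-2.3833; Δ=(23.7508−-48.5432)/(180.1008−107.8068)=1.0000; B=V−Δ·S=-129.2149
Node (3,3) S=211.8833: V=(p*·144.5243+(1−p*)·23.7508)/1.21=82.6684; Δ=(144.5243−23.7508)/(300.8743−180.1008)=1.0000; B=V−Δ·S=-129.2149
Node (2,0) S=53.4650: V=(p*·-53.2946+(1−p*)·-83.7696)/1.21=-53.3242; Δ=(-53.2946−-83.7696)/(75.9203−45.4452)=1.0000; B=V−Δ·S=-106.7892
Node (2,1) S=89.3180: V=(p*·-2.3833+(1−p*)·-53.2946)/1.21=-17.4712; Δ=(-2.3833−-53.2946)/(126.8316−75.9203)=1.0000; B=V−Δ·S=-106.7892
Node (2,2) S=149.2136: V=(p*·82.6684+(1−p*)·-2.3833)/1.21=42.4244; Δ=(82.6684−-2.3833)/(211.8833−126.8316)=1.0000; B=V−Δ·S=-106.7892
Node (1,0) S=62.9000: V=(p*·-17.4712+(1−p*)·-53.3242)/1.21=-25.3555; Δ=(-17.4712−-53.3242)/(89.3180−53.4650)=1.0000; B=V−Δ·S=-88.2555
Node (1,1) S=105.0800: V=(p*·42.4244+(1−p*)·-17.4712)/1.21=16.8245; Δ=(42.4244−-17.4712)/(149.2136−89.3180)=1.0000; B=V−Δ·S=-88.2555
Node (0,0) S=74.0000: V=(p*·16.8245+(1−p*)·-25.3555)/1.21=1.0616; Δ=(16.8245−-25.3555)/(105.0800−62.9000)=1.0000; B=V−Δ·S=-72.9384
Check: Δ(0,0)·S0 + B(0,0) = 1.0616 = V0.

(0,0): Delta=1.0000 Bond=-72.9384
(1,0): Delta=1.0000 Bond=-88.2555
(1,1): Delta=1.0000 Bond=-88.2555
(2,0): Delta=1.0000 Bond=-106.7892
(2,1): Delta=1.0000 Bond=-106.7892
(2,2): Delta=1.0000 Bond=-106.7892
(3,0): Delta=1.0000 Bond=-129.2149
(3,1): Delta=1.0000 Bond=-129.2149
(3,2): Delta=1.0000 Bond=-129.2149
(3,3): Delta=1.0000 Bond=-129.2149
V0=1.0616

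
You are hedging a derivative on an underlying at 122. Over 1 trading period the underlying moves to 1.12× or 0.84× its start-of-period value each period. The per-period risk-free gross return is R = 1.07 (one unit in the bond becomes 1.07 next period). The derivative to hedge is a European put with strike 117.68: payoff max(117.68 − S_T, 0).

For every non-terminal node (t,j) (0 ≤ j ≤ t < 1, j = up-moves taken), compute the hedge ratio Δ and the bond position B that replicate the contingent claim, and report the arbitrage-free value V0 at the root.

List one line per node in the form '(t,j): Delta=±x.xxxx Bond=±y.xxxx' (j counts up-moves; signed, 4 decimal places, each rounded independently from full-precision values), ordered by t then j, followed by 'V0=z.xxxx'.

The replicating-portfolio and risk-neutral prices coincide; use p* = (1.07−0.84)/(1.12−0.84) = 0.8214 for the latter.
Payoff layer (t=1): V(1,0)=15.2000, V(1,1)=0.0000
Node (0,0) S=122.0000: V=(p*·0.0000+(1−p*)·15.2000)/1.07=2.5367; Δ=(0.0000−15.2000)/(136.6400−102.4800)=-0.4450; B=V−Δ·S=56.8224
Check: Δ(0,0)·S0 + B(0,0) = 2.5367 = V0.

(0,0): Delta=-0.4450 Bond=56.8224
V0=2.5367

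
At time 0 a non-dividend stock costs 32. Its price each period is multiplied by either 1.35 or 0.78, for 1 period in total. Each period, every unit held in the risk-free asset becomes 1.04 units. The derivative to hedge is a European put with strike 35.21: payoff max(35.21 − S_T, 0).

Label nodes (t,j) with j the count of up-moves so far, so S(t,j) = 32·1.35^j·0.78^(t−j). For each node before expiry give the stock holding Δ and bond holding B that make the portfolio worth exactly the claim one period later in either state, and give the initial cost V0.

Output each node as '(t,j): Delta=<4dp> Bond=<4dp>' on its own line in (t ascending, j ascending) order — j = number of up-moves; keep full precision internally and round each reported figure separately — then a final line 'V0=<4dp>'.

(0,0): Delta=-0.5620 Bond=23.3426
V0=5.3602

Risk-neutral probability p* = (R−d)/(u−d) = (1.04−0.78)/(1.35−0.78) = 0.4561.
At expiry t=1: V(1,0)=10.2500, V(1,1)=0.0000
(0,0): S=32.0000. Δ = (V_up−V_dn)/(S_up−S_dn) = (0.0000−10.2500)/(43.2000−24.9600) = -0.5620. V = [p*·0.0000 + (1−p*)·10.2500]/1.04 = 5.3602. B = V − Δ·S = 23.3426.
The time-0 hedge costs 5.3602, which is the no-arbitrage price.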